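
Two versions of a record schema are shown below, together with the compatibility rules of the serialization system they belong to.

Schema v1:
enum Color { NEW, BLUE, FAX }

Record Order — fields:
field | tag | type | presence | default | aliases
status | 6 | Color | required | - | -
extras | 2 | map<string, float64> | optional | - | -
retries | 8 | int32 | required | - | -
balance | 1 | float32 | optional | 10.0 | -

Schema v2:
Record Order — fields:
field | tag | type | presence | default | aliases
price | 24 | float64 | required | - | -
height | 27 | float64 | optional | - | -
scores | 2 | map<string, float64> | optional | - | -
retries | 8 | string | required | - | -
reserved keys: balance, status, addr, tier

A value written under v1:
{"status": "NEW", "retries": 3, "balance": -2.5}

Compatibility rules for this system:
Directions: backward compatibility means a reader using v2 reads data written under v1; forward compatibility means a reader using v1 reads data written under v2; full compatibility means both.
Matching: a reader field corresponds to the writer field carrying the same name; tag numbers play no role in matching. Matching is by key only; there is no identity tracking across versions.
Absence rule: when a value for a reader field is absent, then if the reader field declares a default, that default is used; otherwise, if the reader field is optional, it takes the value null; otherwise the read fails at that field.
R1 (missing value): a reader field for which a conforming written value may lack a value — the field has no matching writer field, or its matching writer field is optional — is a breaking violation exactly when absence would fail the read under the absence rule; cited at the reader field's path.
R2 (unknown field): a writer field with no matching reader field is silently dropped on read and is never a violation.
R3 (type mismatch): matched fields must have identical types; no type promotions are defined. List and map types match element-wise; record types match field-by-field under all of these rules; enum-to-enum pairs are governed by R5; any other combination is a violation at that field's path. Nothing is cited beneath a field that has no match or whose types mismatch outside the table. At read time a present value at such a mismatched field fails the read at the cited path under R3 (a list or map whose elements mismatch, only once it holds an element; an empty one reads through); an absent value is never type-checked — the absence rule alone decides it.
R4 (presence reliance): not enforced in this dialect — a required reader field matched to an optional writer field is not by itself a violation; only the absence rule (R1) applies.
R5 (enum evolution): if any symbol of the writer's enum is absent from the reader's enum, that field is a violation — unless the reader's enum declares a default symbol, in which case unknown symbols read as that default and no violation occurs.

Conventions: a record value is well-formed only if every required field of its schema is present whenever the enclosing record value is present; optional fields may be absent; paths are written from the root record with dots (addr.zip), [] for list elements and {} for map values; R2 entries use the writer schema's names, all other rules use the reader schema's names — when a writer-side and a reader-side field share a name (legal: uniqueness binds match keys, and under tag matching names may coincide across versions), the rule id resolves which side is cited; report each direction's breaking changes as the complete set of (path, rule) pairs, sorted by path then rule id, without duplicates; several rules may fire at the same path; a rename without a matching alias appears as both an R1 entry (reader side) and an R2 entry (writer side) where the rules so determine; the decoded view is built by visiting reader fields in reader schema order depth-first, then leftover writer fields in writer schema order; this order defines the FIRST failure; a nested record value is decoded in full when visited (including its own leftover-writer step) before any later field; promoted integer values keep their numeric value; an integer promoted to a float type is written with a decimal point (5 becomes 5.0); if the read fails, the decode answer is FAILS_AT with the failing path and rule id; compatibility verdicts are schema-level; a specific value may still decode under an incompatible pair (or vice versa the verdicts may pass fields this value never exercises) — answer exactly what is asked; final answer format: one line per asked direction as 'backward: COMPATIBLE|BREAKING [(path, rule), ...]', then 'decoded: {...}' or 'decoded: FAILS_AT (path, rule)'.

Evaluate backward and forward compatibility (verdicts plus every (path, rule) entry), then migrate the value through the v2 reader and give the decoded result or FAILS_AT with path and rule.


arrows below run writer -> reader for Order
backward for Order (reader v2, writer v1):
  no writer field matches reader price
  no writer field matches reader height
  no writer field matches reader scores
  retries: int32 -> string, writer required; from retries
  writer status: unknown to reader
  writer extras: unknown to reader
  writer balance: unknown to reader
  violation R1 at price
  violation R3 at retries
  => backward: BREAKING (2)
forward for Order (reader v1, writer v2):
  no writer field matches reader status
  no writer field matches reader extras
  retries: string -> int32, writer required; from retries
  no writer field matches reader balance
  writer price: unknown to reader
  writer height: unknown to reader
  writer scores: unknown to reader
  violation R3 at retries
  violation R1 at status
  => forward: BREAKING (2)
decoding the Order value with the v2 reader:
  read fails at price under R1 (no fill)
  => FAILS_AT (price, R1)

backward: BREAKING [(price, R1), (retries, R3)]; forward: BREAKING [(retries, R3), (status, R1)]; decoded: FAILS_AT (price, R1)


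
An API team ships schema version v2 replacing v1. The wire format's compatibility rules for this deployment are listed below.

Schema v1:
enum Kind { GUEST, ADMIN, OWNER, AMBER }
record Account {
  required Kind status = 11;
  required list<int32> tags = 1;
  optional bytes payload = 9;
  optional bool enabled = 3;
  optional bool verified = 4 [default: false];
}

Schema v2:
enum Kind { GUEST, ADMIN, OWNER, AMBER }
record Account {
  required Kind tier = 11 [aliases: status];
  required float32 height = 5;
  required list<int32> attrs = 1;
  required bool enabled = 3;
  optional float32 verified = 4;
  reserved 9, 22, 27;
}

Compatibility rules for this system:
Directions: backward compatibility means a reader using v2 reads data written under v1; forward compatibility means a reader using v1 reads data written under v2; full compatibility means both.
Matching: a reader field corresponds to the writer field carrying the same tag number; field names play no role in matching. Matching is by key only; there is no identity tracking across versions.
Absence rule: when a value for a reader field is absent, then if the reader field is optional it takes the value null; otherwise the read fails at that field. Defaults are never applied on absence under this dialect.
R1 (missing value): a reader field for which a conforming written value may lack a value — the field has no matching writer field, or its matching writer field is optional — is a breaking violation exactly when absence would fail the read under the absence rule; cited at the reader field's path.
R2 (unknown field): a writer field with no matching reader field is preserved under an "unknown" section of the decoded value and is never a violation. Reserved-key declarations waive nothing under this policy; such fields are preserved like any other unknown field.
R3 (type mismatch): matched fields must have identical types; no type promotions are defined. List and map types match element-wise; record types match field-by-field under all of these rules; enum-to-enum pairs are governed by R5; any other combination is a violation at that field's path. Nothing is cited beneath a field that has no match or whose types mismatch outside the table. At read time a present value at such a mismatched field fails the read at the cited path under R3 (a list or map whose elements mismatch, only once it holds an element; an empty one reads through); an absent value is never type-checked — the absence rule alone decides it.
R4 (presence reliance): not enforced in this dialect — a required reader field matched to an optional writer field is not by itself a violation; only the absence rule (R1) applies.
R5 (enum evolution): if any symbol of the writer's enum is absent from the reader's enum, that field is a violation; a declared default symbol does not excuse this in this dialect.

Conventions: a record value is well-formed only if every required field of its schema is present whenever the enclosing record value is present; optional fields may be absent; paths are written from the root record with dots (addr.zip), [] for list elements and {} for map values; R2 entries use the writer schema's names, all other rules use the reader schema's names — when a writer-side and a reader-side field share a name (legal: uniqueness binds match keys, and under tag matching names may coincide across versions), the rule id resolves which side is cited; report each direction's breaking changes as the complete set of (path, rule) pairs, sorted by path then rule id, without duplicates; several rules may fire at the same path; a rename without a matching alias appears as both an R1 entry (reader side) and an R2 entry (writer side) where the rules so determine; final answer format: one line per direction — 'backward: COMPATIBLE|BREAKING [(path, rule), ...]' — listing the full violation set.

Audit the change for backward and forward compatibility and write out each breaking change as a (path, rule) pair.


backward: BREAKING [(enabled, R1), (height, R1), (verified, R3)]; forward: BREAKING [(verified, R3)]

arrows below run writer -> reader for Account
backward analysis of Account with v2 as reader and v1 as writer:
  tier: paired with writer status (Kind -> Kind; writer required)
  height: no writer-side match
  attrs: paired with writer tags (list<int32> -> list<int32>; writer required)
  enabled: paired with writer enabled (bool -> bool; writer optional)
  verified: paired with writer verified (bool -> float32; writer optional)
  leftover writer field: payload
  violation R1 at enabled
  violation R1 at height
  violation R3 at verified
  => backward verdict for Account: BREAKING, 3 violation(s)
forward analysis of Account with v1 as reader and v2 as writer:
  status: paired with writer tier (Kind -> Kind; writer required)
  tags: paired with writer attrs (list<int32> -> list<int32>; writer required)
  payload: no writer-side match
  enabled: paired with writer enabled (bool -> bool; writer required)
  verified: paired with writer verified (float32 -> bool; writer optional)
  leftover writer field: height
  violation R3 at verified
  => forward verdict for Account: BREAKING, 1 violation(s)


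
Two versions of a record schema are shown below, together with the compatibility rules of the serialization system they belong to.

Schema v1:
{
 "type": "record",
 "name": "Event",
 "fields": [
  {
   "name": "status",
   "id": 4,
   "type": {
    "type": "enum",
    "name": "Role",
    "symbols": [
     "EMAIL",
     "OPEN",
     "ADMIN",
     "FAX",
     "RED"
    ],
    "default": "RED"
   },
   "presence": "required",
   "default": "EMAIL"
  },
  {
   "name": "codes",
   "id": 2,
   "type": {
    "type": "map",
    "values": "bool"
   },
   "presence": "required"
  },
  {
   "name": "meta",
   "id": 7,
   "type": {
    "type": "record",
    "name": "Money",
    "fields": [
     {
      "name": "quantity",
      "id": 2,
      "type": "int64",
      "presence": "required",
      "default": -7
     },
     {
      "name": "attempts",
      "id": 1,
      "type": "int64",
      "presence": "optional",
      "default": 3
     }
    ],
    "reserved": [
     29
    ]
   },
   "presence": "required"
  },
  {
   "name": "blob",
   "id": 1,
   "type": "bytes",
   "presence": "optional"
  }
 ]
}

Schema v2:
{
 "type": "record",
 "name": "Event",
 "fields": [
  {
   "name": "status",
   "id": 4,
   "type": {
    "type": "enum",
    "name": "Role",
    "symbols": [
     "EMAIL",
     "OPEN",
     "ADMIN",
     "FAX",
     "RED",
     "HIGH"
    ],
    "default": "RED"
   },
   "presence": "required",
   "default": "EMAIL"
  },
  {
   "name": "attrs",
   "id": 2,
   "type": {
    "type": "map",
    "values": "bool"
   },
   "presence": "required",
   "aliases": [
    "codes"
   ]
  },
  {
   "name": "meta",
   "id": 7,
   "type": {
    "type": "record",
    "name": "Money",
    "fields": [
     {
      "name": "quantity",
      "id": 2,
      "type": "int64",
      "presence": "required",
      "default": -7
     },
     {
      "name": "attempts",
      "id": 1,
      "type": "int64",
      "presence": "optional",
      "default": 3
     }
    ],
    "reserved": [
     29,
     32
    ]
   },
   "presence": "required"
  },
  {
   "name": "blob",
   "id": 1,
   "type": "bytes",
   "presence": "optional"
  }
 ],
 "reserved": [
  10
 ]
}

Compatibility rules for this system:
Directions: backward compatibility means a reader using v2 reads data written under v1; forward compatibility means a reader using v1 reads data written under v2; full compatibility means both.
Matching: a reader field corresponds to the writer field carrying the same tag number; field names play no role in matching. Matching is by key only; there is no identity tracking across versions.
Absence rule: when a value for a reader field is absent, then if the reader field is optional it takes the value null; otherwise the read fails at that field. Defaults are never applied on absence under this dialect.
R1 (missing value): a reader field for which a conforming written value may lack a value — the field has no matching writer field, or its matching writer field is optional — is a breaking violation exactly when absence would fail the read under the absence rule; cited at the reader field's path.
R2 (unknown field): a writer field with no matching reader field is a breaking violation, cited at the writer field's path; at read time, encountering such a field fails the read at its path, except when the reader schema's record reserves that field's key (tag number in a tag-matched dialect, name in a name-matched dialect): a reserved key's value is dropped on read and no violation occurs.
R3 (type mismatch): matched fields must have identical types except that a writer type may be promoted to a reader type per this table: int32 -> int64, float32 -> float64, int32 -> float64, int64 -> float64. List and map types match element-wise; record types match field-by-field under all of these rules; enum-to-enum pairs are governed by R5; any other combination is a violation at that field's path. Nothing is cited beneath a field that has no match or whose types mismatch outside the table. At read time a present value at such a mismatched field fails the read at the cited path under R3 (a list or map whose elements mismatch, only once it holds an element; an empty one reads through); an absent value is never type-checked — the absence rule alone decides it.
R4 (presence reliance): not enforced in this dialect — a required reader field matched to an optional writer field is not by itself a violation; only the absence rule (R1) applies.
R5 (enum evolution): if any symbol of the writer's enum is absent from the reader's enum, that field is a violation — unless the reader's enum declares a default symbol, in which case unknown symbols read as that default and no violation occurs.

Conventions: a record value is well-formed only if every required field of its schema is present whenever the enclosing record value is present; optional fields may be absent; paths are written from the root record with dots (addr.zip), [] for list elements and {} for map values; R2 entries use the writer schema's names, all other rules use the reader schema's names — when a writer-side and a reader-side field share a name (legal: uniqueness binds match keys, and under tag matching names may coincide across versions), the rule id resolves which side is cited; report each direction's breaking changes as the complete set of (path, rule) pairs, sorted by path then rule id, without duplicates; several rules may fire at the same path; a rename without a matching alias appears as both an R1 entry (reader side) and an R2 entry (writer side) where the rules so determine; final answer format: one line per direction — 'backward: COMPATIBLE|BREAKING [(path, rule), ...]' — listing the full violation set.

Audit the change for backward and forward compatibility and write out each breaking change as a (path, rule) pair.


the writer's type comes first in each Event pair
backward for Event (reader v2, writer v1):
  status <- status (Role -> Role, writer required)
  attrs <- codes (map<string, bool> -> map<string, bool>, writer required)
  meta <- meta (Money -> Money, writer required)
  blob <- blob (bytes -> bytes, writer optional)
  meta.quantity <- meta.quantity (int64 -> int64, writer required)
  meta.attempts <- meta.attempts (int64 -> int64, writer optional)
  nothing fires on Event: backward is COMPATIBLE
forward for Event (reader v1, writer v2):
  status <- status (Role -> Role, writer required)
  codes <- attrs (map<string, bool> -> map<string, bool>, writer required)
  meta <- meta (Money -> Money, writer required)
  blob <- blob (bytes -> bytes, writer optional)
  meta.quantity <- meta.quantity (int64 -> int64, writer required)
  meta.attempts <- meta.attempts (int64 -> int64, writer optional)
  nothing fires on Event: forward is COMPATIBLE

backward: COMPATIBLE []; forward: COMPATIBLE []


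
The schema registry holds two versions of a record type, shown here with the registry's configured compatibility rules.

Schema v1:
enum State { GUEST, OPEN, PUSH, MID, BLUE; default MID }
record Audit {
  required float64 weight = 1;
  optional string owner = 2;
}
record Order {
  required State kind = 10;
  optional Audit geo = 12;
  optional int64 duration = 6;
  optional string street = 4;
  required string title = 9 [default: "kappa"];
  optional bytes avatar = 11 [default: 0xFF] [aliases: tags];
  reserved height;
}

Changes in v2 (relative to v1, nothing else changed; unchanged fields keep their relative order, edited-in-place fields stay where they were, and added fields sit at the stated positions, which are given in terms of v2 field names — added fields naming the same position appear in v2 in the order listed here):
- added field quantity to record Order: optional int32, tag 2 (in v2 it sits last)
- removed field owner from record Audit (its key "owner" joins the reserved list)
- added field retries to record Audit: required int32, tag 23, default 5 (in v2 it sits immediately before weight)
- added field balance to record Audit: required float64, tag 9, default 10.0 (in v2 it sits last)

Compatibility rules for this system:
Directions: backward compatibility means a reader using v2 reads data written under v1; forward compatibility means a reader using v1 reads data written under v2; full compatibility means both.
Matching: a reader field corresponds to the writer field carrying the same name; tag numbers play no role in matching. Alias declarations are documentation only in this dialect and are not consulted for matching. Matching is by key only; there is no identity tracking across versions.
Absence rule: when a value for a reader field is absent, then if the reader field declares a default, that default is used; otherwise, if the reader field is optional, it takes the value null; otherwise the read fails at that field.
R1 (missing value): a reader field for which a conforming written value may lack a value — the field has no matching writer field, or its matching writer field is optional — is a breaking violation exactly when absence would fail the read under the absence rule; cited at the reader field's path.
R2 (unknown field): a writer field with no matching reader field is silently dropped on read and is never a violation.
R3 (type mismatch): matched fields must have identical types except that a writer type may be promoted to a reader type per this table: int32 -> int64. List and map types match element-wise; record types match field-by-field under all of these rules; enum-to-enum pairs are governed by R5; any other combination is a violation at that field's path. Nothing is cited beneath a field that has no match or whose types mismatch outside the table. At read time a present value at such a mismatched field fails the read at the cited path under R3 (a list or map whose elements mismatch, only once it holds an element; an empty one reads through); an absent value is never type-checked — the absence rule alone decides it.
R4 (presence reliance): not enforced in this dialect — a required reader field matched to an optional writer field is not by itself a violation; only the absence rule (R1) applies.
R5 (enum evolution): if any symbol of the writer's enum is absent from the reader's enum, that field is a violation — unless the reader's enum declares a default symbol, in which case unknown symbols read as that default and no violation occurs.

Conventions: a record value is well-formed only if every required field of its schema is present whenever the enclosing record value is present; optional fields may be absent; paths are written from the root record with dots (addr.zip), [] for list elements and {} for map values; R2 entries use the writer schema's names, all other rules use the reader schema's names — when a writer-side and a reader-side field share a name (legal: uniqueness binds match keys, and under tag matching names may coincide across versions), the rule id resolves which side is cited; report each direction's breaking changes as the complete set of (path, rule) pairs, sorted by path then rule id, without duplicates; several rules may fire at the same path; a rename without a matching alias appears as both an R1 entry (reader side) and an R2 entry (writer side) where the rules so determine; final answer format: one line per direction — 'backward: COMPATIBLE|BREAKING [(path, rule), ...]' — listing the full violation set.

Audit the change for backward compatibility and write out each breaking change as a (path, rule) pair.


each type pair in Order: writer, then reader
backward on Order — v2 reading data written by v1:
  writer required, State -> State: reader kind maps from writer kind
  writer optional, Audit -> Audit: reader geo maps from writer geo
  writer optional, int64 -> int64: reader duration maps from writer duration
  writer optional, string -> string: reader street maps from writer street
  writer required, string -> string: reader title maps from writer title
  writer optional, bytes -> bytes: reader avatar maps from writer avatar
  quantity has no writer counterpart
  geo.retries has no writer counterpart
  writer required, float64 -> float64: reader geo.weight maps from writer geo.weight
  geo.balance has no writer counterpart
  leftover writer field: geo.owner
  => backward verdict for Order: COMPATIBLE, no violations
diffs on Order not affecting the asked answer:
  added field balance to record Audit: required float64, tag 9, default 10.0 (in v2 it sits last) -> no rule fires on it in Order's dialect; the asked verdict holds
  removed field owner from record Audit (its key "owner" joins the reserved list) -> no rule fires on it in Order's dialect; the asked verdict holds
  added field retries to record Audit: required int32, tag 23, default 5 (in v2 it sits immediately before weight) -> no rule fires on it in Order's dialect; the asked verdict holds
  added field quantity to record Order: optional int32, tag 2 (in v2 it sits last) -> no rule fires on it in Order's dialect; the asked verdict holds

backward: COMPATIBLE []


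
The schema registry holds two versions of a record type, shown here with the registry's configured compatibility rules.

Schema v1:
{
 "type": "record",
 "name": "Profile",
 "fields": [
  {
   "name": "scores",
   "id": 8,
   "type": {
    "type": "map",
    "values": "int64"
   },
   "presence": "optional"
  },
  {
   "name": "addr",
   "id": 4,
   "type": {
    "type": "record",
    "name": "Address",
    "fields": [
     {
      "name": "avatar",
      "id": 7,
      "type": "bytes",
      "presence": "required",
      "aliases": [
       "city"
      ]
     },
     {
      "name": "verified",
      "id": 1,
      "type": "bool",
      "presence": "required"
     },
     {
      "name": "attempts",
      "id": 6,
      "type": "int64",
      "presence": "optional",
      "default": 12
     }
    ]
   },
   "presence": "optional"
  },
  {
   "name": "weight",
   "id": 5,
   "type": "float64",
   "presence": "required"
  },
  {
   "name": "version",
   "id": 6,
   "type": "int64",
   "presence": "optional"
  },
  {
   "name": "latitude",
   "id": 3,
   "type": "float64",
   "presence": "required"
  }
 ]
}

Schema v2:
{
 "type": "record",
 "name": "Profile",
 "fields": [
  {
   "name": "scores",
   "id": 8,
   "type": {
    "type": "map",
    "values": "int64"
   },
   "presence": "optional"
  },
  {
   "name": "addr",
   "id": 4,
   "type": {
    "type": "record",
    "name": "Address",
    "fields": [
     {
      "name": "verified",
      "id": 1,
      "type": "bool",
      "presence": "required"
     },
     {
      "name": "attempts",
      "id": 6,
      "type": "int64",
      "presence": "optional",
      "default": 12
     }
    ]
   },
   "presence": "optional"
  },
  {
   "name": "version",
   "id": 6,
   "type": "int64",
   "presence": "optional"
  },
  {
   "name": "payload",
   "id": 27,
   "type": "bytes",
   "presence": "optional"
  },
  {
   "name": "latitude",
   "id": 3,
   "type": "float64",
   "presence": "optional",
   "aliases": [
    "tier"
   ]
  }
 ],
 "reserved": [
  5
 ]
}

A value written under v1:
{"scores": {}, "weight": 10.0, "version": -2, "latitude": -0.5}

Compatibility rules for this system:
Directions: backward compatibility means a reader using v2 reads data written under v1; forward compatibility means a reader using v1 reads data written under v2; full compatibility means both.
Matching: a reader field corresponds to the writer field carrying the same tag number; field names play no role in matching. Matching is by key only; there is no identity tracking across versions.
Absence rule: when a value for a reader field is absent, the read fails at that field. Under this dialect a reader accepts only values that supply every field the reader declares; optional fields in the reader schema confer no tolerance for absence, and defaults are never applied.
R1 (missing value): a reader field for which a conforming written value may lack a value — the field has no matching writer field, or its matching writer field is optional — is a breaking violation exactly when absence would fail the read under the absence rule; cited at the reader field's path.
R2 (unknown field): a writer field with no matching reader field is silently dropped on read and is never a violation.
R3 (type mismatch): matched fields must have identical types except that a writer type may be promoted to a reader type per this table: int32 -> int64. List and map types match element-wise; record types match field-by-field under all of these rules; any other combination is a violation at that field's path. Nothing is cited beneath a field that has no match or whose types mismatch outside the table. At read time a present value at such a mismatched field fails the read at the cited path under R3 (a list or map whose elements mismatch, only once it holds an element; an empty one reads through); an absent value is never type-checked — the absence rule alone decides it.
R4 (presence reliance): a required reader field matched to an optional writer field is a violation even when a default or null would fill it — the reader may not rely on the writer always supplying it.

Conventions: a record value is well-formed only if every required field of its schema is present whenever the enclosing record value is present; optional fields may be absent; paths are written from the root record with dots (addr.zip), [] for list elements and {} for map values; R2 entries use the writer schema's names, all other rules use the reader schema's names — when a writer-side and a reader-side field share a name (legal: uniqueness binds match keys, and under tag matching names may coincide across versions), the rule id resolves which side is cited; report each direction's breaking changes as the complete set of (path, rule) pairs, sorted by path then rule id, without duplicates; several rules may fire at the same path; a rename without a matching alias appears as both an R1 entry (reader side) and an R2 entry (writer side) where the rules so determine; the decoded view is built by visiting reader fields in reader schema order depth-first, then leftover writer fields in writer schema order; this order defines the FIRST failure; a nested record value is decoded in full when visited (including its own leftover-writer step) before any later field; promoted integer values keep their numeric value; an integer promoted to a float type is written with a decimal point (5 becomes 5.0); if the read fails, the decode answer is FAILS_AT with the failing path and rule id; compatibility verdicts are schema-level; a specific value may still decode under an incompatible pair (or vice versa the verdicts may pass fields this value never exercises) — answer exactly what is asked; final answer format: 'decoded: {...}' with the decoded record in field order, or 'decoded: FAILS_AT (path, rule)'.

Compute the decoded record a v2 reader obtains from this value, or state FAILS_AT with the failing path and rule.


decoded: FAILS_AT (addr, R1)

each type pair in Profile: writer, then reader
decode walk for Profile under reader schema v2:
  scores := {}
  read fails at addr under R1 (no fill)
  => FAILS_AT (addr, R1)
the other Profile changes do not affect what is asked:
  removed field avatar from record Address -> shifts the Profile verdicts, not this decode
  field latitude in record Profile: required changed to optional -> shifts the Profile verdicts, not this decode
  removed field weight from record Profile (its key 5 joins the reserved list) -> shifts the Profile verdicts, not this decode
  added field payload to record Profile: optional bytes, tag 27 (in v2 it sits immediately before latitude) -> shifts the Profile verdicts, not this decode


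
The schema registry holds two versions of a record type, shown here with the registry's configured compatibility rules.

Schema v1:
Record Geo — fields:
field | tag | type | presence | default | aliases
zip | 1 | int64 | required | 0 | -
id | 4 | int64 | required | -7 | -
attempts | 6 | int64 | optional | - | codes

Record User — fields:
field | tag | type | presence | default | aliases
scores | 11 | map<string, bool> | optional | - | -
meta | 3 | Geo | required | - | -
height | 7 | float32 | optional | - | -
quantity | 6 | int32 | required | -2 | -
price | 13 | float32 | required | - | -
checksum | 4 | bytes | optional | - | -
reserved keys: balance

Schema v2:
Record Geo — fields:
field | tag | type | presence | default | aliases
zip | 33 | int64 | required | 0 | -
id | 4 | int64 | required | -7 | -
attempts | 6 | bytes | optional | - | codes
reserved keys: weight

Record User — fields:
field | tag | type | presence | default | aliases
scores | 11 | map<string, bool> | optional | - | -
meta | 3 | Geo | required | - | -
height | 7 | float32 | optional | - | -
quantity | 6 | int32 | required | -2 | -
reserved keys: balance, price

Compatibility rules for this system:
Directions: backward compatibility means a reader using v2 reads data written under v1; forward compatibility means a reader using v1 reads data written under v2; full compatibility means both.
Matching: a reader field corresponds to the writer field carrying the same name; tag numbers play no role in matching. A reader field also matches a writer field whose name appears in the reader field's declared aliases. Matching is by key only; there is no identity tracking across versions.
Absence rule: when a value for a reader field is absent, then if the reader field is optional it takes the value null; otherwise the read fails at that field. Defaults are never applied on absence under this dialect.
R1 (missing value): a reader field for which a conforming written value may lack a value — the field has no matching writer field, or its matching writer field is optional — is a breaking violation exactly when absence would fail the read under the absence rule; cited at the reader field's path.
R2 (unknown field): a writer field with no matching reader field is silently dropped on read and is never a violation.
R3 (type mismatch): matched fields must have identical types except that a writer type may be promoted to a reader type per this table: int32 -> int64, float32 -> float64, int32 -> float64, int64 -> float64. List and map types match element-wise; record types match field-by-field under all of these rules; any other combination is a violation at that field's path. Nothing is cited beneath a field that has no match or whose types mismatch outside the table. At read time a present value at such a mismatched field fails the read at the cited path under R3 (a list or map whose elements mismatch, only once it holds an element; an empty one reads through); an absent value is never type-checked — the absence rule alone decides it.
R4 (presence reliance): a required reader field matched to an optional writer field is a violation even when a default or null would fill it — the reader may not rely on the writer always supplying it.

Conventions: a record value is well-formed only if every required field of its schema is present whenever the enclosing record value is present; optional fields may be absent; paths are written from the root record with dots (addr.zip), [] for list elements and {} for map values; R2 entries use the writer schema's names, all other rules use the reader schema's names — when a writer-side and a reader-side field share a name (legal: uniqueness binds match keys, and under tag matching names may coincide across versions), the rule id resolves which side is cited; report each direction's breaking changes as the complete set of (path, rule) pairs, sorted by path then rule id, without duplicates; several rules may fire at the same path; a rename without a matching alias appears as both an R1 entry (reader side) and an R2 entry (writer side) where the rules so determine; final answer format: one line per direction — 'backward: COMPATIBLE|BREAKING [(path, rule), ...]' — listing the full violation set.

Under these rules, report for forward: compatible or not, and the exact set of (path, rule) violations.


forward: BREAKING [(meta.attempts, R3), (price, R1)]

the writer's type comes first in each User pair
checking forward for User: reader v1 against writer v2:
  writer optional, map<string, bool> -> map<string, bool>: reader scores maps from writer scores
  writer required, Geo -> Geo: reader meta maps from writer meta
  writer optional, float32 -> float32: reader height maps from writer height
  writer required, int32 -> int32: reader quantity maps from writer quantity
  price: no writer-side match
  checksum: no writer-side match
  writer required, int64 -> int64: reader meta.zip maps from writer meta.zip
  writer required, int64 -> int64: reader meta.id maps from writer meta.id
  writer optional, bytes -> int64: reader meta.attempts maps from writer meta.attempts
  violation R3 at meta.attempts
  violation R1 at price
  => forward verdict for User: BREAKING, 2 violation(s)
diffs on User not affecting the asked answer:
  removed field checksum from record User -> fires no rule on User, leaving the asked answer as it is
  field zip in record Geo: tag 1 changed to 33 -> fires no rule on User, leaving the asked answer as it is


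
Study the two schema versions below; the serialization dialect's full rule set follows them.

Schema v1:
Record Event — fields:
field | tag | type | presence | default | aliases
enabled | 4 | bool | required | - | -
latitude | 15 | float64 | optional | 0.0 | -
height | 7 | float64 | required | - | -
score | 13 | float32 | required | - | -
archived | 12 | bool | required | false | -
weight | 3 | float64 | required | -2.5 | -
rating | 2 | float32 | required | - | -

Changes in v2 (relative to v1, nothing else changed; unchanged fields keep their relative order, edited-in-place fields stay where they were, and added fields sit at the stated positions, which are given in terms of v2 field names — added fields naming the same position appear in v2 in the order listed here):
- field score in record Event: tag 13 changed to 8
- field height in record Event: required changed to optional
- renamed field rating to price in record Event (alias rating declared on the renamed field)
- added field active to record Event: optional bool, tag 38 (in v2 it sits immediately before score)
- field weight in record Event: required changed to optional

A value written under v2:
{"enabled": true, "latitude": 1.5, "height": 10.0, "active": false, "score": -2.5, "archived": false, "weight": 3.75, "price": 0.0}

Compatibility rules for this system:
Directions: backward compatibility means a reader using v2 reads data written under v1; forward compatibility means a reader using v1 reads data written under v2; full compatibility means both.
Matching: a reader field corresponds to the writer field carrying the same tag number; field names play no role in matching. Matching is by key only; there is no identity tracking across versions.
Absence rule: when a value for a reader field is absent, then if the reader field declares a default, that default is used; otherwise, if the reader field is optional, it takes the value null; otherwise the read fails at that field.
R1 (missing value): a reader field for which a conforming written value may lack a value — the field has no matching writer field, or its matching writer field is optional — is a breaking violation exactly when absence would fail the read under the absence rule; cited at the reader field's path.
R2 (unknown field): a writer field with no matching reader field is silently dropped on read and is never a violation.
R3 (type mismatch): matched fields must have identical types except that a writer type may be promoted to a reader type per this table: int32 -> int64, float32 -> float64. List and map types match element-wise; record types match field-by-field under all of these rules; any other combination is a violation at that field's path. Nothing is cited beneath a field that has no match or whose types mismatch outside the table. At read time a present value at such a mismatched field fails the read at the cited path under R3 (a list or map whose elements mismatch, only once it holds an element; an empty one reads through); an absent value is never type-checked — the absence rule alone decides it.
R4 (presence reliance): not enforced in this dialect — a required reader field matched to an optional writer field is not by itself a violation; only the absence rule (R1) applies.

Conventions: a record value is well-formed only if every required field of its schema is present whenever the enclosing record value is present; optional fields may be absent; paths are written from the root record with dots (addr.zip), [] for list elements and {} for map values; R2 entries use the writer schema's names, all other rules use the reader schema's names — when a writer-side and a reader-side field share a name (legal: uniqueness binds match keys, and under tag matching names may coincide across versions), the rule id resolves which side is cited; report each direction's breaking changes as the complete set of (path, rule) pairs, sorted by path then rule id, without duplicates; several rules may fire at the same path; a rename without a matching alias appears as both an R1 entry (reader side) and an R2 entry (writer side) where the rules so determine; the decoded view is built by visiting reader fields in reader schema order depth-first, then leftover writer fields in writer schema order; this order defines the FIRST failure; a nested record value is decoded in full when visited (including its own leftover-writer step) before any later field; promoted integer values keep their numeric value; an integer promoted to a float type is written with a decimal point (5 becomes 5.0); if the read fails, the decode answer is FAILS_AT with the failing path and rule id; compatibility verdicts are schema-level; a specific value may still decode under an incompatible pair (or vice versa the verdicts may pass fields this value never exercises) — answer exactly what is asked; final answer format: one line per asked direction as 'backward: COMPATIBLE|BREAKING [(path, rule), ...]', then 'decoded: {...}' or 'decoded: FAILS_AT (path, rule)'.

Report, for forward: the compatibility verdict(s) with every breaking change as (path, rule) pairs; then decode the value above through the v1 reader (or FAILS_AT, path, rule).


in Event below, arrows point writer -> reader
forward for Event (reader v1, writer v2):
  enabled: paired with writer enabled (bool -> bool; writer required)
  latitude: paired with writer latitude (float64 -> float64; writer optional)
  height: paired with writer height (float64 -> float64; writer optional)
  no writer field matches reader score
  archived: paired with writer archived (bool -> bool; writer required)
  weight: paired with writer weight (float64 -> float64; writer optional)
  rating: paired with writer price (float32 -> float32; writer required)
  leftover writer field: active
  leftover writer field: score
  breaking: (height, R1)
  breaking: (score, R1)
  => 2 violation(s): forward is BREAKING for Event
decoding the Event value with the v1 reader:
  enabled := true
  latitude := 1.5
  height := 10.0
  read fails at score under R1 (no fill)
  => FAILS_AT (score, R1)
the other Event changes do not affect what is asked:
  renamed field rating to price in record Event (alias rating declared on the renamed field) -> fires no rule on Event, leaving the asked answer as it is
  added field active to record Event: optional bool, tag 38 (in v2 it sits immediately before score) -> fires no rule on Event, leaving the asked answer as it is
  field weight in record Event: required changed to optional -> fires no rule on Event, leaving the asked answer as it is

forward: BREAKING [(height, R1), (score, R1)]; decoded: FAILS_AT (score, R1)
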